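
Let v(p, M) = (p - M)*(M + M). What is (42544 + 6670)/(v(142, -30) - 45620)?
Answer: -24607/27970 ≈ -0.87976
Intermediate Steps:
v(p, M) = 2*M*(p - M) (v(p, M) = (p - M)*(2*M) = 2*M*(p - M))
(42544 + 6670)/(v(142, -30) - 45620) = (42544 + 6670)/(2*(-30)*(142 - 1*(-30)) - 45620) = 49214/(2*(-30)*(142 + 30) - 45620) = 49214/(2*(-30)*172 - 45620) = 49214/(-10320 - 45620) = 49214/(-55940) = 49214*(-1/55940) = -24607/27970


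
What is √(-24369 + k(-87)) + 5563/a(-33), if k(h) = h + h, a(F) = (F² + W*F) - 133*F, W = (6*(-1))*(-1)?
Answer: 5563/5280 + 9*I*√303 ≈ 1.0536 + 156.66*I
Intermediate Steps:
W = 6 (W = -6*(-1) = 6)
a(F) = F² - 127*F (a(F) = (F² + 6*F) - 133*F = F² - 127*F)
k(h) = 2*h
√(-24369 + k(-87)) + 5563/a(-33) = √(-24369 + 2*(-87)) + 5563/((-33*(-127 - 33))) = √(-24369 - 174) + 5563/((-33*(-160))) = √(-24543) + 5563/5280 = 9*I*√303 + 5563*(1/5280) = 9*I*√303 + 5563/5280 = 5563/5280 + 9*I*√303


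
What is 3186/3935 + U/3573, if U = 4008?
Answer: 9051686/4686585 ≈ 1.9314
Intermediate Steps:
3186/3935 + U/3573 = 3186/3935 + 4008/3573 = 3186*(1/3935) + 4008*(1/3573) = 3186/3935 + 1336/1191 = 9051686/4686585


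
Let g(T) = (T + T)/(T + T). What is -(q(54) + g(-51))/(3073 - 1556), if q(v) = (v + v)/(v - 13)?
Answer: -149/62197 ≈ -0.0023956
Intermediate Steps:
g(T) = 1 (g(T) = (2*T)/((2*T)) = (2*T)*(1/(2*T)) = 1)
q(v) = 2*v/(-13 + v) (q(v) = (2*v)/(-13 + v) = 2*v/(-13 + v))
-(q(54) + g(-51))/(3073 - 1556) = -(2*54/(-13 + 54) + 1)/(3073 - 1556) = -(2*54/41 + 1)/1517 = -(2*54*(1/41) + 1)/1517 = -(108/41 + 1)/1517 = -149/(41*1517) = -1*149/62197 = -149/62197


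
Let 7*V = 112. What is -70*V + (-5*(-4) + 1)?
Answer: -1099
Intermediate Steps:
V = 16 (V = (⅐)*112 = 16)
-70*V + (-5*(-4) + 1) = -70*16 + (-5*(-4) + 1) = -1120 + (20 + 1) = -1120 + 21 = -1099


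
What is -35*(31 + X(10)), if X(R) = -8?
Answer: -805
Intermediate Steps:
-35*(31 + X(10)) = -35*(31 - 8) = -35*23 = -805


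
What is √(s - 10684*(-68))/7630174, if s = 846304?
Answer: 2*√98301/3815087 ≈ 0.00016436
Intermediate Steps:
√(s - 10684*(-68))/7630174 = √(846304 - 10684*(-68))/7630174 = √(846304 + 726512)*(1/7630174) = √1572816*(1/7630174) = (4*√98301)*(1/7630174) = 2*√98301/3815087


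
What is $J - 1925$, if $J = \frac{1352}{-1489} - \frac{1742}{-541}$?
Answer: $- \frac{1548819419}{805549} \approx -1922.7$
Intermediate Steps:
$J = \frac{1862406}{805549}$ ($J = 1352 \left(- \frac{1}{1489}\right) - - \frac{1742}{541} = - \frac{1352}{1489} + \frac{1742}{541} = \frac{1862406}{805549} \approx 2.312$)
$J - 1925 = \frac{1862406}{805549} - 1925 = - \frac{1548819419}{805549}$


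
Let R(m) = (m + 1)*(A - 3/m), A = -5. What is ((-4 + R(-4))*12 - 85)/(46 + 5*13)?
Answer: 20/111 ≈ 0.18018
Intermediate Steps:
R(m) = (1 + m)*(-5 - 3/m) (R(m) = (m + 1)*(-5 - 3/m) = (1 + m)*(-5 - 3/m))
((-4 + R(-4))*12 - 85)/(46 + 5*13) = ((-4 + (-8 - 5*(-4) - 3/(-4)))*12 - 85)/(46 + 5*13) = ((-4 + (-8 + 20 - 3*(-1/4)))*12 - 85)/(46 + 65) = ((-4 + (-8 + 20 + 3/4))*12 - 85)/111 = ((-4 + 51/4)*12 - 85)*(1/111) = ((35/4)*12 - 85)*(1/111) = (105 - 85)*(1/111) = 20*(1/111) = 20/111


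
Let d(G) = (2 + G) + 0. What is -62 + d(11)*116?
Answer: 1446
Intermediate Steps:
d(G) = 2 + G
-62 + d(11)*116 = -62 + (2 + 11)*116 = -62 + 13*116 = -62 + 1508 = 1446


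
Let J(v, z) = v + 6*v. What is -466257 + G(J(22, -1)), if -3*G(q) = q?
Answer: -1398925/3 ≈ -4.6631e+5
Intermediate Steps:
J(v, z) = 7*v
G(q) = -q/3
-466257 + G(J(22, -1)) = -466257 - 7*22/3 = -466257 - ⅓*154 = -466257 - 154/3 = -1398925/3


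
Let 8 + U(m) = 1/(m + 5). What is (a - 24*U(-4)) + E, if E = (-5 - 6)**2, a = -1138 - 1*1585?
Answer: -2434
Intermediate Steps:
U(m) = -8 + 1/(5 + m) (U(m) = -8 + 1/(m + 5) = -8 + 1/(5 + m))
a = -2723 (a = -1138 - 1585 = -2723)
E = 121 (E = (-11)**2 = 121)
(a - 24*U(-4)) + E = (-2723 - 24*(-39 - 8*(-4))/(5 - 4)) + 121 = (-2723 - 24*(-39 + 32)/1) + 121 = (-2723 - 24*(-7)) + 121 = (-2723 + 168) + 121 = -2555 + 121 = -2434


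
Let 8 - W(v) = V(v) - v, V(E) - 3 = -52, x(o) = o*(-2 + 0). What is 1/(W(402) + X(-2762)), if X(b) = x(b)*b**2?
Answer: 1/42140629915 ≈ 2.3730e-11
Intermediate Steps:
x(o) = -2*o (x(o) = o*(-2) = -2*o)
V(E) = -49 (V(E) = 3 - 52 = -49)
X(b) = -2*b**3 (X(b) = (-2*b)*b**2 = -2*b**3)
W(v) = 57 + v (W(v) = 8 - (-49 - v) = 8 + (49 + v) = 57 + v)
1/(W(402) + X(-2762)) = 1/((57 + 402) - 2*(-2762)**3) = 1/(459 - 2*(-21070314728)) = 1/(459 + 42140629456) = 1/42140629915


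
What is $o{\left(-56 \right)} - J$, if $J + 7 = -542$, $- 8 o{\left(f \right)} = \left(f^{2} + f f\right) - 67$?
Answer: $- \frac{1813}{8} \approx -226.63$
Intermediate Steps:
$o{\left(f \right)} = \frac{67}{8} - \frac{f^{2}}{4}$ ($o{\left(f \right)} = - \frac{\left(f^{2} + f f\right) - 67}{8} = - \frac{\left(f^{2} + f^{2}\right) - 67}{8} = - \frac{2 f^{2} - 67}{8} = - \frac{-67 + 2 f^{2}}{8} = \frac{67}{8} - \frac{f^{2}}{4}$)
$J = -549$ ($J = -7 - 542 = -549$)
$o{\left(-56 \right)} - J = \left(\frac{67}{8} - \frac{\left(-56\right)^{2}}{4}\right) - -549 = \left(\frac{67}{8} - 784\right) + 549 = - \frac{6205}{8} + 549 = - \frac{1813}{8}$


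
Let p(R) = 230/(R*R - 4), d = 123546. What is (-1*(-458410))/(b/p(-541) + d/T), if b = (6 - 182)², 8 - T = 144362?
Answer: 1268321911850/109058996557219 ≈ 0.011630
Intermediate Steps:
p(R) = 230/(-4 + R²) (p(R) = 230/(R² - 4) = 230/(-4 + R²))
T = -144354 (T = 8 - 1*144362 = 8 - 144362 = -144354)
b = 30976 (b = (-176)² = 30976)
(-1*(-458410))/(b/p(-541) + d/T) = (-1*(-458410))/(30976/((230/(-4 + (-541)²))) + 123546/(-144354)) = 458410/(30976/((230/(-4 + 292681))) + 123546*(-1/144354)) = 458410/(30976/((230/292677)) - 20591/24059) = 458410/(30976/((230*(1/292677))) - 20591/24059) = 458410/(30976/(230/292677) - 20591/24059) = 458410/(30976*(292677/230) - 20591/24059) = 458410/(4532981376/115 - 20591/24059) = 458410/(109058996557219/2766785) = 458410*(2766785/109058996557219) = 1268321911850/109058996557219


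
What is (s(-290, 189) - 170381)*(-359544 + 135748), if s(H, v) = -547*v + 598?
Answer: 61133458136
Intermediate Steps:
s(H, v) = 598 - 547*v
(s(-290, 189) - 170381)*(-359544 + 135748) = ((598 - 547*189) - 170381)*(-359544 + 135748) = ((598 - 103383) - 170381)*(-223796) = (-102785 - 170381)*(-223796) = -273166*(-223796) = 61133458136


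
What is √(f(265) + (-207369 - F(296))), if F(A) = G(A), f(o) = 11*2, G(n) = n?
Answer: I*√207643 ≈ 455.68*I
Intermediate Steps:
f(o) = 22
F(A) = A
√(f(265) + (-207369 - F(296))) = √(22 + (-207369 - 1*296)) = √(22 + (-207369 - 296)) = √(22 - 207665) = √(-207643) = I*√207643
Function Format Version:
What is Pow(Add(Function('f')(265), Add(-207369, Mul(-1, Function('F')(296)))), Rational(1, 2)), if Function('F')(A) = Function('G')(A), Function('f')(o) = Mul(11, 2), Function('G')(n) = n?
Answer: Mul(I, Pow(207643, Rational(1, 2))) ≈ Mul(455.68, I)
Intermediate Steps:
Function('f')(o) = 22
Function('F')(A) = A
Pow(Add(Function('f')(265), Add(-207369, Mul(-1, Function('F')(296)))), Rational(1, 2)) = Pow(Add(22, Add(-207369, Mul(-1, 296))), Rational(1, 2)) = Pow(Add(22, Add(-207369, -296)), Rational(1, 2)) = Pow(Add(22, -207665), Rational(1, 2)) = Pow(-207643, Rational(1, 2)) = Mul(I, Pow(207643, Rational(1, 2)))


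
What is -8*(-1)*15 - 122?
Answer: -2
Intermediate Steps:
-8*(-1)*15 - 122 = 8*15 - 122 = 120 - 122 = -2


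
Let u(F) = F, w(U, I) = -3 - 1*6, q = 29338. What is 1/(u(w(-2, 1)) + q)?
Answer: 1/29329 ≈ 3.4096e-5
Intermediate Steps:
w(U, I) = -9 (w(U, I) = -3 - 6 = -9)
1/(u(w(-2, 1)) + q) = 1/(-9 + 29338) = 1/29329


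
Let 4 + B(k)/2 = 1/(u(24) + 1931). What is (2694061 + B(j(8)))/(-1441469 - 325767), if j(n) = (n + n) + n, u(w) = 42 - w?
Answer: -5250709299/3444342964 ≈ -1.5244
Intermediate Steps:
j(n) = 3*n (j(n) = 2*n + n = 3*n)
B(k) = -15590/1949 (B(k) = -8 + 2/((42 - 1*24) + 1931) = -8 + 2/((42 - 24) + 1931) = -8 + 2/(18 + 1931) = -8 + 2/1949 = -15590/1949)
(2694061 + B(j(8)))/(-1441469 - 325767) = (2694061 - 15590/1949)/(-1441469 - 325767) = (5250709299/1949)/(-1767236) = (5250709299/1949)*(-1/1767236) = -5250709299/3444342964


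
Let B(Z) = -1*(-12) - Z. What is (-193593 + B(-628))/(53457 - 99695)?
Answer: 192953/46238 ≈ 4.1730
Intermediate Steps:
B(Z) = 12 - Z
(-193593 + B(-628))/(53457 - 99695) = (-193593 + (12 - 1*(-628)))/(53457 - 99695) = (-193593 + (12 + 628))/(-46238) = (-193593 + 640)*(-1/46238) = -192953*(-1/46238) = 192953/46238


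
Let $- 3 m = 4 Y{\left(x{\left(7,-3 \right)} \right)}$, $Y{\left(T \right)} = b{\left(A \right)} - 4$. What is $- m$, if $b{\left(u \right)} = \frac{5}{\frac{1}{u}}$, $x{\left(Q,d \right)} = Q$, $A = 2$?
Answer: $8$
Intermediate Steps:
$b{\left(u \right)} = 5 u$
$Y{\left(T \right)} = 6$ ($Y{\left(T \right)} = 5 \cdot 2 - 4 = 10 - 4 = 6$)
$m = -8$ ($m = - \frac{4 \cdot 6}{3} = \left(- \frac{1}{3}\right) 24 = -8$)
$- m = \left(-1\right) \left(-8\right) = 8$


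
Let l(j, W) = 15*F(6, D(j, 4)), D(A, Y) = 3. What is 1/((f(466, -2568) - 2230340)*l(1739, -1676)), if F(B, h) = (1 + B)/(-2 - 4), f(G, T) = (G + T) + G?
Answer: 1/39059580 ≈ 2.5602e-8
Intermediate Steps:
f(G, T) = T + 2*G
F(B, h) = -1/6 - B/6 (F(B, h) = (1 + B)/(-6) = (1 + B)*(-1/6) = -1/6 - B/6)
l(j, W) = -35/2 (l(j, W) = 15*(-1/6 - 1/6*6) = 15*(-1/6 - 1) = 15*(-7/6) = -35/2)
1/((f(466, -2568) - 2230340)*l(1739, -1676)) = 1/(((-2568 + 2*466) - 2230340)*(-35/2)) = -2/35/((-2568 + 932) - 2230340) = -2/35/(-1636 - 2230340) = -2/35/(-2231976) = -1/2231976*(-2/35) = 1/39059580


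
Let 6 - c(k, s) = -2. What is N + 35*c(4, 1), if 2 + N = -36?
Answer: 242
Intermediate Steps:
N = -38 (N = -2 - 36 = -38)
c(k, s) = 8 (c(k, s) = 6 - 1*(-2) = 6 + 2 = 8)
N + 35*c(4, 1) = -38 + 35*8 = -38 + 280 = 242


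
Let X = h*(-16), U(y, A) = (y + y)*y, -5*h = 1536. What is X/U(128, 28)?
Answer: 3/20 ≈ 0.15000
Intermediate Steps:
h = -1536/5 (h = -1/5*1536 = -1536/5 ≈ -307.20)
U(y, A) = 2*y**2 (U(y, A) = (2*y)*y = 2*y**2)
X = 24576/5 (X = -1536/5*(-16) = 24576/5 ≈ 4915.2)
X/U(128, 28) = 24576/(5*((2*128**2))) = 24576/(5*((2*16384))) = (24576/5)/32768 = (24576/5)*(1/32768) = 3/20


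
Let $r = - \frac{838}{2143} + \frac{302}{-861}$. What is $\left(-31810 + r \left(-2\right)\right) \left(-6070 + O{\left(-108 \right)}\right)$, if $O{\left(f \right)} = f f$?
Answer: $- \frac{328315357491868}{1845123} \approx -1.7794 \cdot 10^{8}$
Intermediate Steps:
$O{\left(f \right)} = f^{2}$
$r = - \frac{1368704}{1845123}$ ($r = \left(-838\right) \frac{1}{2143} + 302 \left(- \frac{1}{861}\right) = - \frac{838}{2143} - \frac{302}{861} = - \frac{1368704}{1845123} \approx -0.7418$)
$\left(-31810 + r \left(-2\right)\right) \left(-6070 + O{\left(-108 \right)}\right) = \left(-31810 - - \frac{2737408}{1845123}\right) \left(-6070 + \left(-108\right)^{2}\right) = \left(-31810 + \frac{2737408}{1845123}\right) \left(-6070 + 11664\right) = \left(- \frac{58690625222}{1845123}\right) 5594 = - \frac{328315357491868}{1845123}$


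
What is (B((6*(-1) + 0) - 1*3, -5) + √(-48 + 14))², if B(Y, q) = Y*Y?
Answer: (81 + I*√34)² ≈ 6527.0 + 944.61*I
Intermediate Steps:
B(Y, q) = Y²
(B((6*(-1) + 0) - 1*3, -5) + √(-48 + 14))² = (((6*(-1) + 0) - 1*3)² + √(-48 + 14))² = (((-6 + 0) - 3)² + √(-34))² = ((-6 - 3)² + I*√34)² = ((-9)² + I*√34)² = (81 + I*√34)²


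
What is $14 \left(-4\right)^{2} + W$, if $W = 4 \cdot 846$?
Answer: $3608$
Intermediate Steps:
$W = 3384$
$14 \left(-4\right)^{2} + W = 14 \left(-4\right)^{2} + 3384 = 14 \cdot 16 + 3384 = 224 + 3384 = 3608$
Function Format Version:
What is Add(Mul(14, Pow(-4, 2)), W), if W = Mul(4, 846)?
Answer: 3608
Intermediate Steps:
W = 3384
Add(Mul(14, Pow(-4, 2)), W) = Add(Mul(14, Pow(-4, 2)), 3384) = Add(Mul(14, 16), 3384) = Add(224, 3384) = 3608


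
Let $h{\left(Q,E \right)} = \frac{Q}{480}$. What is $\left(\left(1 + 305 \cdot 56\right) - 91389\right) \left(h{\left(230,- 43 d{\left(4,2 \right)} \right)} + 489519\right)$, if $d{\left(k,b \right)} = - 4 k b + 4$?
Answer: $- \frac{436502561495}{12} \approx -3.6375 \cdot 10^{10}$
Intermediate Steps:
$d{\left(k,b \right)} = 4 - 4 b k$ ($d{\left(k,b \right)} = - 4 b k + 4 = 4 - 4 b k$)
$h{\left(Q,E \right)} = \frac{Q}{480}$ ($h{\left(Q,E \right)} = Q \frac{1}{480} = \frac{Q}{480}$)
$\left(\left(1 + 305 \cdot 56\right) - 91389\right) \left(h{\left(230,- 43 d{\left(4,2 \right)} \right)} + 489519\right) = \left(\left(1 + 305 \cdot 56\right) - 91389\right) \left(\frac{1}{480} \cdot 230 + 489519\right) = \left(\left(1 + 17080\right) - 91389\right) \left(\frac{23}{48} + 489519\right) = \left(17081 - 91389\right) \frac{23496935}{48} = \left(-74308\right) \frac{23496935}{48} = - \frac{436502561495}{12}$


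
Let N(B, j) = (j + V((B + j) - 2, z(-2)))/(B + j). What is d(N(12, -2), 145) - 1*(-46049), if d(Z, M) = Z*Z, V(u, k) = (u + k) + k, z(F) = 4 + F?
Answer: 46050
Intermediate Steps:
V(u, k) = u + 2*k (V(u, k) = (k + u) + k = u + 2*k)
N(B, j) = (2 + B + 2*j)/(B + j) (N(B, j) = (j + (((B + j) - 2) + 2*(4 - 2)))/(B + j) = (j + ((-2 + B + j) + 2*2))/(B + j) = (j + ((-2 + B + j) + 4))/(B + j) = (j + (2 + B + j))/(B + j) = (2 + B + 2*j)/(B + j))
d(Z, M) = Z**2
d(N(12, -2), 145) - 1*(-46049) = ((2 + 12 + 2*(-2))/(12 - 2))**2 - 1*(-46049) = ((2 + 12 - 4)/10)**2 + 46049 = ((1/10)*10)**2 + 46049 = 1**2 + 46049 = 1 + 46049 = 46050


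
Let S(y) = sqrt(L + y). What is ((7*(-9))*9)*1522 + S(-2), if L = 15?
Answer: -862974 + sqrt(13) ≈ -8.6297e+5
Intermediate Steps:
S(y) = sqrt(15 + y)
((7*(-9))*9)*1522 + S(-2) = ((7*(-9))*9)*1522 + sqrt(15 - 2) = -63*9*1522 + sqrt(13) = -567*1522 + sqrt(13) = -862974 + sqrt(13)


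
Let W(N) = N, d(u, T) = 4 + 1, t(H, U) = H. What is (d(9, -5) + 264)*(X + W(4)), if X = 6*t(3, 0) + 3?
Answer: 6725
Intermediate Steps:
d(u, T) = 5
X = 21 (X = 6*3 + 3 = 18 + 3 = 21)
(d(9, -5) + 264)*(X + W(4)) = (5 + 264)*(21 + 4) = 269*25 = 6725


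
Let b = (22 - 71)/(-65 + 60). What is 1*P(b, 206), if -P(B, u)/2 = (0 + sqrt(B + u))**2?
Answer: -2158/5 ≈ -431.60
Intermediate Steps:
b = 49/5 (b = -49/(-5) = -49*(-1/5) = 49/5 ≈ 9.8000)
P(B, u) = -2*B - 2*u (P(B, u) = -2*(0 + sqrt(B + u))**2 = -(2*B + 2*u) = -2*(B + u) = -2*B - 2*u)
1*P(b, 206) = 1*(-2*49/5 - 2*206) = 1*(-98/5 - 412) = 1*(-2158/5) = -2158/5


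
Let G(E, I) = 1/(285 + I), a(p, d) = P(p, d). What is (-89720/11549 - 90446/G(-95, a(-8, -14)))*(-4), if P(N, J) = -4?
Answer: 1174086758776/11549 ≈ 1.0166e+8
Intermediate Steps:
a(p, d) = -4
(-89720/11549 - 90446/G(-95, a(-8, -14)))*(-4) = (-89720/11549 - 90446/(1/(285 - 4)))*(-4) = (-89720*1/11549 - 90446/(1/281))*(-4) = (-89720/11549 - 90446/1/281)*(-4) = (-89720/11549 - 90446*281)*(-4) = (-89720/11549 - 25415326)*(-4) = -293521689694/11549*(-4) = 1174086758776/11549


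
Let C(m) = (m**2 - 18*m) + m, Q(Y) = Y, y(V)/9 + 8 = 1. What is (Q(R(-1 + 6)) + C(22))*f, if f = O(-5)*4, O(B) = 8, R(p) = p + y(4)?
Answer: 1664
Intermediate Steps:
y(V) = -63 (y(V) = -72 + 9*1 = -72 + 9 = -63)
R(p) = -63 + p (R(p) = p - 63 = -63 + p)
C(m) = m**2 - 17*m
f = 32 (f = 8*4 = 32)
(Q(R(-1 + 6)) + C(22))*f = ((-63 + (-1 + 6)) + 22*(-17 + 22))*32 = ((-63 + 5) + 22*5)*32 = (-58 + 110)*32 = 52*32 = 1664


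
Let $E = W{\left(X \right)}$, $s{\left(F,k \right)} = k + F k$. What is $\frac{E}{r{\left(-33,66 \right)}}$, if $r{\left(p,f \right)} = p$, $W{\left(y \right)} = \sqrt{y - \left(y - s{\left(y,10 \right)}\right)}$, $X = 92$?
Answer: $- \frac{\sqrt{930}}{33} \approx -0.92412$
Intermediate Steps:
$W{\left(y \right)} = \sqrt{10 + 10 y}$ ($W{\left(y \right)} = \sqrt{y - \left(y - 10 \left(1 + y\right)\right)} = \sqrt{y + \left(\left(10 + 10 y\right) - y\right)} = \sqrt{y + \left(10 + 9 y\right)} = \sqrt{10 + 10 y}$)
$E = \sqrt{930}$ ($E = \sqrt{10 + 10 \cdot 92} = \sqrt{10 + 920} = \sqrt{930} \approx 30.496$)
$\frac{E}{r{\left(-33,66 \right)}} = \frac{\sqrt{930}}{-33} = \sqrt{930} \left(- \frac{1}{33}\right) = - \frac{\sqrt{930}}{33}$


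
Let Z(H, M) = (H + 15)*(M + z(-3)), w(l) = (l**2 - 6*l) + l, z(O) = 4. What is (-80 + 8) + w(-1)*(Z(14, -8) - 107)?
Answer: -1410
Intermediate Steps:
w(l) = l**2 - 5*l
Z(H, M) = (4 + M)*(15 + H) (Z(H, M) = (H + 15)*(M + 4) = (15 + H)*(4 + M) = (4 + M)*(15 + H))
(-80 + 8) + w(-1)*(Z(14, -8) - 107) = (-80 + 8) + (-(-5 - 1))*((60 + 4*14 + 15*(-8) + 14*(-8)) - 107) = -72 + (-1*(-6))*((60 + 56 - 120 - 112) - 107) = -72 + 6*(-116 - 107) = -72 + 6*(-223) = -72 - 1338 = -1410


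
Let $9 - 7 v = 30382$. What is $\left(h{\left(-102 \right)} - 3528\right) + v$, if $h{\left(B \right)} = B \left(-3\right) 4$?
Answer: $-6643$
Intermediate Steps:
$v = -4339$ ($v = \frac{9}{7} - \frac{30382}{7} = -4339$)
$h{\left(B \right)} = - 12 B$ ($h{\left(B \right)} = - 3 B 4 = - 12 B$)
$\left(h{\left(-102 \right)} - 3528\right) + v = \left(\left(-12\right) \left(-102\right) - 3528\right) - 4339 = \left(1224 - 3528\right) - 4339 = -2304 - 4339 = -6643$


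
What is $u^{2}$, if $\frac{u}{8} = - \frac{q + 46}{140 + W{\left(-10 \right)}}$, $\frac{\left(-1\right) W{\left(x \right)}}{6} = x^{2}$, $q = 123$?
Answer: $\frac{114244}{13225} \approx 8.6385$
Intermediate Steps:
$W{\left(x \right)} = - 6 x^{2}$
$u = \frac{338}{115}$ ($u = 8 \left(- \frac{123 + 46}{140 - 6 \left(-10\right)^{2}}\right) = 8 \left(- \frac{169}{140 - 600}\right) = 8 \left(- \frac{169}{-460}\right) = 8 \left(- \frac{169 \left(-1\right)}{460}\right) = 8 \left(\left(-1\right) \left(- \frac{169}{460}\right)\right) = 8 \cdot \frac{169}{460} = \frac{338}{115} \approx 2.9391$)
$u^{2} = \left(\frac{338}{115}\right)^{2} = \frac{114244}{13225}$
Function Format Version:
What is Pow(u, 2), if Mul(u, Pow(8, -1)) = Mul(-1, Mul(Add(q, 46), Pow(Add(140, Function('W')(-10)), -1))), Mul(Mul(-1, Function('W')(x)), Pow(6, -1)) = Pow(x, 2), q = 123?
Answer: Rational(114244, 13225) ≈ 8.6385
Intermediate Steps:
Function('W')(x) = Mul(-6, Pow(x, 2))
u = Rational(338, 115) (u = Mul(8, Mul(-1, Mul(Add(123, 46), Pow(Add(140, Mul(-6, Pow(-10, 2))), -1)))) = Mul(8, Mul(-1, Mul(169, Pow(Add(140, Mul(-6, 100)), -1)))) = Mul(8, Mul(-1, Mul(169, Pow(Add(140, -600), -1)))) = Mul(8, Mul(-1, Mul(169, Pow(-460, -1)))) = Mul(8, Mul(-1, Mul(169, Rational(-1, 460)))) = Mul(8, Mul(-1, Rational(-169, 460))) = Mul(8, Rational(169, 460)) = Rational(338, 115) ≈ 2.9391)
Pow(u, 2) = Pow(Rational(338, 115), 2) = Rational(114244, 13225)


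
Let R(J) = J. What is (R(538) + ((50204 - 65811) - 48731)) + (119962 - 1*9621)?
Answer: 46541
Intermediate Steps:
(R(538) + ((50204 - 65811) - 48731)) + (119962 - 1*9621) = (538 + ((50204 - 65811) - 48731)) + (119962 - 1*9621) = (538 + (-15607 - 48731)) + (119962 - 9621) = (538 - 64338) + 110341 = -63800 + 110341 = 46541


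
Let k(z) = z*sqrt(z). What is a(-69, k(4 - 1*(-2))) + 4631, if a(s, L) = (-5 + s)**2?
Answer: 10107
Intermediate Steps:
k(z) = z**(3/2)
a(-69, k(4 - 1*(-2))) + 4631 = (-5 - 69)**2 + 4631 = (-74)**2 + 4631 = 5476 + 4631 = 10107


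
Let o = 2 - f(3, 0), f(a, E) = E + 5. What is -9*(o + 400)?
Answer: -3573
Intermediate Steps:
f(a, E) = 5 + E
o = -3 (o = 2 - (5 + 0) = 2 - 1*5 = 2 - 5 = -3)
-9*(o + 400) = -9*(-3 + 400) = -9*397 = -3573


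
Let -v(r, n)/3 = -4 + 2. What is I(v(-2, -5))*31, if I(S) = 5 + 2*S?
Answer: 527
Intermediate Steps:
v(r, n) = 6 (v(r, n) = -3*(-4 + 2) = -3*(-2) = 6)
I(v(-2, -5))*31 = (5 + 2*6)*31 = (5 + 12)*31 = 17*31 = 527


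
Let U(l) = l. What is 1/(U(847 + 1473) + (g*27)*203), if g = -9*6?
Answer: -1/293654 ≈ -3.4054e-6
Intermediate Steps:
g = -54
1/(U(847 + 1473) + (g*27)*203) = 1/((847 + 1473) - 54*27*203) = 1/(2320 - 1458*203) = 1/(2320 - 295974) = 1/(-293654) = -1/293654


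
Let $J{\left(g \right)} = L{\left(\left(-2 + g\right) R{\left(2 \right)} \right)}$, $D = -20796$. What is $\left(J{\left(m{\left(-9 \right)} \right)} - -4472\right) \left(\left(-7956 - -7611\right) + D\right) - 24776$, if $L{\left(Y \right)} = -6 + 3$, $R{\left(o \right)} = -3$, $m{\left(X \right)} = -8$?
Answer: $-94503905$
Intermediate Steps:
$L{\left(Y \right)} = -3$
$J{\left(g \right)} = -3$
$\left(J{\left(m{\left(-9 \right)} \right)} - -4472\right) \left(\left(-7956 - -7611\right) + D\right) - 24776 = \left(-3 - -4472\right) \left(\left(-7956 - -7611\right) - 20796\right) - 24776 = \left(-3 + \left(-521 + 4993\right)\right) \left(\left(-7956 + 7611\right) - 20796\right) - 24776 = \left(-3 + 4472\right) \left(-345 - 20796\right) - 24776 = 4469 \left(-21141\right) - 24776 = -94479129 - 24776 = -94503905$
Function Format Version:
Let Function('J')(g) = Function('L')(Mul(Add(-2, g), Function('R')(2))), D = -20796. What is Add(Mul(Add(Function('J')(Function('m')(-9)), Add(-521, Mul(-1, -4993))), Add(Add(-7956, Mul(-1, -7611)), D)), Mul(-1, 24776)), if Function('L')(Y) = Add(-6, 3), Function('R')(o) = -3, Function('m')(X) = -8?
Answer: -94503905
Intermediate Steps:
Function('L')(Y) = -3
Function('J')(g) = -3
Add(Mul(Add(Function('J')(Function('m')(-9)), Add(-521, Mul(-1, -4993))), Add(Add(-7956, Mul(-1, -7611)), D)), Mul(-1, 24776)) = Add(Mul(Add(-3, Add(-521, Mul(-1, -4993))), Add(Add(-7956, Mul(-1, -7611)), -20796)), Mul(-1, 24776)) = Add(Mul(Add(-3, Add(-521, 4993)), Add(Add(-7956, 7611), -20796)), -24776) = Add(Mul(Add(-3, 4472), Add(-345, -20796)), -24776) = Add(Mul(4469, -21141), -24776) = Add(-94479129, -24776) = -94503905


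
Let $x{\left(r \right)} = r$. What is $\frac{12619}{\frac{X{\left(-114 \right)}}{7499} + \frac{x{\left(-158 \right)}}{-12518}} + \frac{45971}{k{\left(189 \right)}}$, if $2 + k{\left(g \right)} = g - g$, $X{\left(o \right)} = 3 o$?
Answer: $- \frac{1255747175805}{3096314} \approx -4.0556 \cdot 10^{5}$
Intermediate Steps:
$k{\left(g \right)} = -2$ ($k{\left(g \right)} = -2 + \left(g - g\right) = -2 + 0 = -2$)
$\frac{12619}{\frac{X{\left(-114 \right)}}{7499} + \frac{x{\left(-158 \right)}}{-12518}} + \frac{45971}{k{\left(189 \right)}} = \frac{12619}{\frac{3 \left(-114\right)}{7499} - \frac{158}{-12518}} + \frac{45971}{-2} = \frac{12619}{\left(-342\right) \frac{1}{7499} - - \frac{79}{6259}} + 45971 \left(- \frac{1}{2}\right) = \frac{12619}{- \frac{342}{7499} + \frac{79}{6259}} - \frac{45971}{2} = \frac{12619}{- \frac{1548157}{46936241}} - \frac{45971}{2} = 12619 \left(- \frac{46936241}{1548157}\right) - \frac{45971}{2} = - \frac{592288425179}{1548157} - \frac{45971}{2} = - \frac{1255747175805}{3096314}$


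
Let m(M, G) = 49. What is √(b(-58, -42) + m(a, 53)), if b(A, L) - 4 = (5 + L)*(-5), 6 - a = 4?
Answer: √238 ≈ 15.427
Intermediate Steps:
a = 2 (a = 6 - 1*4 = 6 - 4 = 2)
b(A, L) = -21 - 5*L (b(A, L) = 4 + (5 + L)*(-5) = 4 + (-25 - 5*L) = -21 - 5*L)
√(b(-58, -42) + m(a, 53)) = √((-21 - 5*(-42)) + 49) = √((-21 + 210) + 49) = √(189 + 49) = √238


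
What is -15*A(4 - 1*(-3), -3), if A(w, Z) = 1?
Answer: -15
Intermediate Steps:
-15*A(4 - 1*(-3), -3) = -15*1 = -15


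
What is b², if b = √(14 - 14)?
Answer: 0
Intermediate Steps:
b = 0 (b = √0 = 0)
b² = 0² = 0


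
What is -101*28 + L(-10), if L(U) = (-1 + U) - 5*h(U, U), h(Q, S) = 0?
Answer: -2839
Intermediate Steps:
L(U) = -1 + U (L(U) = (-1 + U) - 5*0 = (-1 + U) + 0 = -1 + U)
-101*28 + L(-10) = -101*28 + (-1 - 10) = -2828 - 11 = -2839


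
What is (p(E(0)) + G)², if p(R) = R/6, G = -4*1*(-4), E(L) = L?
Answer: 256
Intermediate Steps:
G = 16 (G = -4*(-4) = 16)
p(R) = R/6 (p(R) = R*(⅙) = R/6)
(p(E(0)) + G)² = ((⅙)*0 + 16)² = (0 + 16)² = 16² = 256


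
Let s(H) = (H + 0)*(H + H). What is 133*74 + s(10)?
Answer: 10042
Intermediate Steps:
s(H) = 2*H² (s(H) = H*(2*H) = 2*H²)
133*74 + s(10) = 133*74 + 2*10² = 9842 + 2*100 = 9842 + 200 = 10042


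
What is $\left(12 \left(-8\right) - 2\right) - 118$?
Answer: $-216$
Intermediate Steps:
$\left(12 \left(-8\right) - 2\right) - 118 = \left(-96 - 2\right) - 118 = -98 - 118 = -216$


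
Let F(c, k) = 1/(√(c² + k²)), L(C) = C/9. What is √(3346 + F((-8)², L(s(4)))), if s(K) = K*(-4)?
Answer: √(90058741024 + 11673*√1297)/5188 ≈ 57.845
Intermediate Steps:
s(K) = -4*K
L(C) = C/9 (L(C) = C*(⅑) = C/9)
F(c, k) = (c² + k²)^(-½)
√(3346 + F((-8)², L(s(4)))) = √(3346 + (((-8)²)² + ((-4*4)/9)²)^(-½)) = √(3346 + (64² + ((⅑)*(-16))²)^(-½)) = √(3346 + (4096 + (-16/9)²)^(-½)) = √(3346 + (4096 + 256/81)^(-½)) = √(3346 + (332032/81)^(-½)) = √(3346 + 9*√1297/20752)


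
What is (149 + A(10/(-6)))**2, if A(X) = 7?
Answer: 24336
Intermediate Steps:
(149 + A(10/(-6)))**2 = (149 + 7)**2 = 156**2 = 24336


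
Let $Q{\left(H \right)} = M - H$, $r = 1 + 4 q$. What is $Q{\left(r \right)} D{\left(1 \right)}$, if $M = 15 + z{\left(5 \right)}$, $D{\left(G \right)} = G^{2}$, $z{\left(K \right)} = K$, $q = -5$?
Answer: $39$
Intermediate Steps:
$M = 20$ ($M = 15 + 5 = 20$)
$r = -19$ ($r = 1 + 4 \left(-5\right) = 1 - 20 = -19$)
$Q{\left(H \right)} = 20 - H$
$Q{\left(r \right)} D{\left(1 \right)} = \left(20 - -19\right) 1^{2} = \left(20 + 19\right) 1 = 39 \cdot 1 = 39$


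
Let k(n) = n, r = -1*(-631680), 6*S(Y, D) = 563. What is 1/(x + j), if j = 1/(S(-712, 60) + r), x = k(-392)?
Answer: -3790643/1485932050 ≈ -0.0025510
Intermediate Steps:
S(Y, D) = 563/6 (S(Y, D) = (1/6)*563 = 563/6)
r = 631680
x = -392
j = 6/3790643 (j = 1/(563/6 + 631680) = 1/(3790643/6) = 6/3790643 ≈ 1.5828e-6)
1/(x + j) = 1/(-392 + 6/3790643) = 1/(-1485932050/3790643) = -3790643/1485932050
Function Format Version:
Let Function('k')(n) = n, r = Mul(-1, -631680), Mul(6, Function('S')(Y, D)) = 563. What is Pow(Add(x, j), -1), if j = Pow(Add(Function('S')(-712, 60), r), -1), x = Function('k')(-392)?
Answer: Rational(-3790643, 1485932050) ≈ -0.0025510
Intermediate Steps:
Function('S')(Y, D) = Rational(563, 6) (Function('S')(Y, D) = Mul(Rational(1, 6), 563) = Rational(563, 6))
r = 631680
x = -392
j = Rational(6, 3790643) (j = Pow(Add(Rational(563, 6), 631680), -1) = Pow(Rational(3790643, 6), -1) = Rational(6, 3790643) ≈ 1.5828e-6)
Pow(Add(x, j), -1) = Pow(Add(-392, Rational(6, 3790643)), -1) = Pow(Rational(-1485932050, 3790643), -1) = Rational(-3790643, 1485932050)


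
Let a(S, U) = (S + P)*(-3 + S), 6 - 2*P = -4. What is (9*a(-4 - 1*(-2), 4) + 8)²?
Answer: 16129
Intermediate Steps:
P = 5 (P = 3 - ½*(-4) = 3 + 2 = 5)
a(S, U) = (-3 + S)*(5 + S) (a(S, U) = (S + 5)*(-3 + S) = (5 + S)*(-3 + S) = (-3 + S)*(5 + S))
(9*a(-4 - 1*(-2), 4) + 8)² = (9*(-15 + (-4 - 1*(-2))² + 2*(-4 - 1*(-2))) + 8)² = (9*(-15 + (-4 + 2)² + 2*(-4 + 2)) + 8)² = (9*(-15 + (-2)² + 2*(-2)) + 8)² = (9*(-15 + 4 - 4) + 8)² = (9*(-15) + 8)² = (-135 + 8)² = (-127)² = 16129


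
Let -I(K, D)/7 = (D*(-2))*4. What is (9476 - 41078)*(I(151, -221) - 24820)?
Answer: 1175467992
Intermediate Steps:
I(K, D) = 56*D (I(K, D) = -7*D*(-2)*4 = -7*(-2*D)*4 = -(-56)*D = 56*D)
(9476 - 41078)*(I(151, -221) - 24820) = (9476 - 41078)*(56*(-221) - 24820) = -31602*(-12376 - 24820) = -31602*(-37196) = 1175467992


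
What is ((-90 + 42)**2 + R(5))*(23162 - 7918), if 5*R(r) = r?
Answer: 35137420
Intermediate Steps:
R(r) = r/5
((-90 + 42)**2 + R(5))*(23162 - 7918) = ((-90 + 42)**2 + (1/5)*5)*(23162 - 7918) = ((-48)**2 + 1)*15244 = (2304 + 1)*15244 = 2305*15244 = 35137420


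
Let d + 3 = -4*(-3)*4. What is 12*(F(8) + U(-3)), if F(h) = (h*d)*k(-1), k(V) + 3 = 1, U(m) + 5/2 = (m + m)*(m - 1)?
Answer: -8382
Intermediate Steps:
U(m) = -5/2 + 2*m*(-1 + m) (U(m) = -5/2 + (m + m)*(m - 1) = -5/2 + (2*m)*(-1 + m) = -5/2 + 2*m*(-1 + m))
k(V) = -2 (k(V) = -3 + 1 = -2)
d = 45 (d = -3 - 4*(-3)*4 = -3 + 12*4 = -3 + 48 = 45)
F(h) = -90*h (F(h) = (h*45)*(-2) = (45*h)*(-2) = -90*h)
12*(F(8) + U(-3)) = 12*(-90*8 + (-5/2 - 2*(-3) + 2*(-3)²)) = 12*(-720 + (-5/2 + 6 + 2*9)) = 12*(-720 + (-5/2 + 6 + 18)) = 12*(-720 + 43/2) = 12*(-1397/2) = -8382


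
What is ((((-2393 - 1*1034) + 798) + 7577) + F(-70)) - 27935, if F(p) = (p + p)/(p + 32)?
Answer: -436683/19 ≈ -22983.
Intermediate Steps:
F(p) = 2*p/(32 + p) (F(p) = (2*p)/(32 + p) = 2*p/(32 + p))
((((-2393 - 1*1034) + 798) + 7577) + F(-70)) - 27935 = ((((-2393 - 1*1034) + 798) + 7577) + 2*(-70)/(32 - 70)) - 27935 = ((((-2393 - 1034) + 798) + 7577) + 2*(-70)/(-38)) - 27935 = (((-3427 + 798) + 7577) + 2*(-70)*(-1/38)) - 27935 = ((-2629 + 7577) + 70/19) - 27935 = (4948 + 70/19) - 27935 = 94082/19 - 27935 = -436683/19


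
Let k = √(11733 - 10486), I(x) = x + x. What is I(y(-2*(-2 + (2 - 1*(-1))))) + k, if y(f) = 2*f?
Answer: -8 + √1247 ≈ 27.313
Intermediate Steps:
I(x) = 2*x
k = √1247 ≈ 35.313
I(y(-2*(-2 + (2 - 1*(-1))))) + k = 2*(2*(-2*(-2 + (2 - 1*(-1))))) + √1247 = 2*(2*(-2*(-2 + (2 + 1)))) + √1247 = 2*(2*(-2*(-2 + 3))) + √1247 = 2*(2*(-2*1)) + √1247 = 2*(2*(-2)) + √1247 = 2*(-4) + √1247 = -8 + √1247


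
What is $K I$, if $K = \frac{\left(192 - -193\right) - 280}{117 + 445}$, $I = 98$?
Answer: $\frac{5145}{281} \approx 18.31$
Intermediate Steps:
$K = \frac{105}{562}$ ($K = \frac{\left(192 + 193\right) - 280}{562} = \left(385 - 280\right) \frac{1}{562} = 105 \cdot \frac{1}{562} = \frac{105}{562} \approx 0.18683$)
$K I = \frac{105}{562} \cdot 98 = \frac{5145}{281}$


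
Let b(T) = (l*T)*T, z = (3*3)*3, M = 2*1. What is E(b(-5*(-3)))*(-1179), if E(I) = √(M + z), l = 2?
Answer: -1179*√29 ≈ -6349.1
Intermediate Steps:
M = 2
z = 27 (z = 9*3 = 27)
b(T) = 2*T² (b(T) = (2*T)*T = 2*T²)
E(I) = √29 (E(I) = √(2 + 27) = √29)
E(b(-5*(-3)))*(-1179) = √29*(-1179) = -1179*√29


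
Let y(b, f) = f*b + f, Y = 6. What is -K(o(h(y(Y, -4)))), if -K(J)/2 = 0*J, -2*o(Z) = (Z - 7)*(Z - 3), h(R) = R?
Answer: 0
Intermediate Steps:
y(b, f) = f + b*f (y(b, f) = b*f + f = f + b*f)
o(Z) = -(-7 + Z)*(-3 + Z)/2 (o(Z) = -(Z - 7)*(Z - 3)/2 = -(-7 + Z)*(-3 + Z)/2)
K(J) = 0 (K(J) = -0*J = -2*0 = 0)
-K(o(h(y(Y, -4)))) = -1*0 = 0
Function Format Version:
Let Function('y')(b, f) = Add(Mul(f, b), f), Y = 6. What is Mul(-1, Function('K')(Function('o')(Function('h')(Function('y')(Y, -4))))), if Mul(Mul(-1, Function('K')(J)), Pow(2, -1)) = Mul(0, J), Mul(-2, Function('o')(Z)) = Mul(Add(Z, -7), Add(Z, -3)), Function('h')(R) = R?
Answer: 0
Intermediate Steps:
Function('y')(b, f) = Add(f, Mul(b, f)) (Function('y')(b, f) = Add(Mul(b, f), f) = Add(f, Mul(b, f)))
Function('o')(Z) = Mul(Rational(-1, 2), Add(-7, Z), Add(-3, Z)) (Function('o')(Z) = Mul(Rational(-1, 2), Mul(Add(Z, -7), Add(Z, -3))) = Mul(Rational(-1, 2), Mul(Add(-7, Z), Add(-3, Z))) = Mul(Rational(-1, 2), Add(-7, Z), Add(-3, Z)))
Function('K')(J) = 0 (Function('K')(J) = Mul(-2, Mul(0, J)) = Mul(-2, 0) = 0)
Mul(-1, Function('K')(Function('o')(Function('h')(Function('y')(Y, -4))))) = Mul(-1, 0) = 0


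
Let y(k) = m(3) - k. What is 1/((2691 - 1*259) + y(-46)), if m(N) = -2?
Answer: 1/2476 ≈ 0.00040388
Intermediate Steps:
y(k) = -2 - k
1/((2691 - 1*259) + y(-46)) = 1/((2691 - 1*259) + (-2 - 1*(-46))) = 1/((2691 - 259) + (-2 + 46)) = 1/(2432 + 44) = 1/2476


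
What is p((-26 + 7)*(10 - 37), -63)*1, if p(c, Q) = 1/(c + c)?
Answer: 1/1026 ≈ 0.00097466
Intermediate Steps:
p(c, Q) = 1/(2*c)
p((-26 + 7)*(10 - 37), -63)*1 = (1/(2*(((-26 + 7)*(10 - 37)))))*1 = (1/(2*((-19*(-27)))))*1 = ((½)/513)*1 = ((½)*(1/513))*1 = (1/1026)*1 = 1/1026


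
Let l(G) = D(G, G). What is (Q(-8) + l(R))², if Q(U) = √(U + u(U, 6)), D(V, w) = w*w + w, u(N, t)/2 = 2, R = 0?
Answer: -4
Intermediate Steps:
u(N, t) = 4 (u(N, t) = 2*2 = 4)
D(V, w) = w + w² (D(V, w) = w² + w = w + w²)
Q(U) = √(4 + U) (Q(U) = √(U + 4) = √(4 + U))
l(G) = G*(1 + G)
(Q(-8) + l(R))² = (√(4 - 8) + 0*(1 + 0))² = (√(-4) + 0*1)² = (2*I + 0)² = (2*I)² = -4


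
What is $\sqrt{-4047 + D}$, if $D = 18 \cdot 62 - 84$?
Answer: $3 i \sqrt{335} \approx 54.909 i$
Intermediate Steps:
$D = 1032$ ($D = 1116 - 84 = 1032$)
$\sqrt{-4047 + D} = \sqrt{-4047 + 1032} = \sqrt{-3015} = 3 i \sqrt{335}$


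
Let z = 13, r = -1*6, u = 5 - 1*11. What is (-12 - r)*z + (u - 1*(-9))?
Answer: -75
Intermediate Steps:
u = -6 (u = 5 - 11 = -6)
r = -6
(-12 - r)*z + (u - 1*(-9)) = (-12 - 1*(-6))*13 + (-6 - 1*(-9)) = (-12 + 6)*13 + (-6 + 9) = -6*13 + 3 = -78 + 3 = -75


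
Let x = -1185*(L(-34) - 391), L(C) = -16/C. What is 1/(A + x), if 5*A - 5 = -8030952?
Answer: -85/97190024 ≈ -8.7458e-7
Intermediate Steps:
A = -8030947/5 (A = 1 + (⅕)*(-8030952) = 1 - 8030952/5 = -8030947/5 ≈ -1.6062e+6)
x = 7867215/17 (x = -1185*(-16/(-34) - 391) = -1185*(-16*(-1/34) - 391) = -1185*(8/17 - 391) = -1185*(-6639/17) = 7867215/17 ≈ 4.6278e+5)
1/(A + x) = 1/(-8030947/5 + 7867215/17) = 1/(-97190024/85) = -85/97190024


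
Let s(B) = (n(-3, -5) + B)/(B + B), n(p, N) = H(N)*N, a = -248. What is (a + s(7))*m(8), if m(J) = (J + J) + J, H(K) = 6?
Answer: -41940/7 ≈ -5991.4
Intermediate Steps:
m(J) = 3*J (m(J) = 2*J + J = 3*J)
n(p, N) = 6*N
s(B) = (-30 + B)/(2*B) (s(B) = (6*(-5) + B)/(B + B) = (-30 + B)/((2*B)) = (-30 + B)*(1/(2*B)) = (-30 + B)/(2*B))
(a + s(7))*m(8) = (-248 + (½)*(-30 + 7)/7)*(3*8) = (-248 + (½)*(⅐)*(-23))*24 = (-248 - 23/14)*24 = -3495/14*24 = -41940/7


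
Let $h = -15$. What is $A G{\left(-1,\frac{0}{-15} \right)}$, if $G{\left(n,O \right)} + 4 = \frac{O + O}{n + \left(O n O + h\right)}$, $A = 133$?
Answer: $-532$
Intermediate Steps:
$G{\left(n,O \right)} = -4 + \frac{2 O}{-15 + n + n O^{2}}$ ($G{\left(n,O \right)} = -4 + \frac{O + O}{n + \left(O n O - 15\right)} = -4 + \frac{2 O}{n + \left(n O^{2} - 15\right)} = -4 + \frac{2 O}{n + \left(-15 + n O^{2}\right)} = -4 + \frac{2 O}{-15 + n + n O^{2}}$)
$A G{\left(-1,\frac{0}{-15} \right)} = 133 \frac{2 \left(30 + \frac{0}{-15} - -2 - - 2 \left(\frac{0}{-15}\right)^{2}\right)}{-15 - 1 - \left(\frac{0}{-15}\right)^{2}} = 133 \frac{2 \left(30 + 0 \left(- \frac{1}{15}\right) + 2 - - 2 \left(0 \left(- \frac{1}{15}\right)\right)^{2}\right)}{-15 - 1 - \left(0 \left(- \frac{1}{15}\right)\right)^{2}} = 133 \frac{2 \left(30 + 0 + 2 - - 2 \cdot 0^{2}\right)}{-15 - 1 - 0^{2}} = 133 \frac{2 \left(30 + 0 + 2 - \left(-2\right) 0\right)}{-15 - 1 - 0} = 133 \frac{2 \left(30 + 0 + 2 + 0\right)}{-15 - 1 + 0} = 133 \cdot 2 \frac{1}{-16} \cdot 32 = 133 \cdot 2 \left(- \frac{1}{16}\right) 32 = 133 \left(-4\right) = -532$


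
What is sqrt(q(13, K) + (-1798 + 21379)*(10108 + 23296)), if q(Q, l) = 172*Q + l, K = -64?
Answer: 2*sqrt(163521474) ≈ 25575.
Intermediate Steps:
q(Q, l) = l + 172*Q
sqrt(q(13, K) + (-1798 + 21379)*(10108 + 23296)) = sqrt((-64 + 172*13) + (-1798 + 21379)*(10108 + 23296)) = sqrt((-64 + 2236) + 19581*33404) = sqrt(2172 + 654083724) = sqrt(654085896) = 2*sqrt(163521474)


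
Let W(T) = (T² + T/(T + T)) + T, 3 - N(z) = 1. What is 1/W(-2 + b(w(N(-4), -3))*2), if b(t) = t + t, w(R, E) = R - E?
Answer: 2/685 ≈ 0.0029197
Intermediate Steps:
N(z) = 2 (N(z) = 3 - 1*1 = 3 - 1 = 2)
b(t) = 2*t
W(T) = ½ + T + T² (W(T) = (T² + T/((2*T))) + T = (T² + (1/(2*T))*T) + T = (T² + ½) + T = (½ + T²) + T = ½ + T + T²)
1/W(-2 + b(w(N(-4), -3))*2) = 1/(½ + (-2 + (2*(2 - 1*(-3)))*2) + (-2 + (2*(2 - 1*(-3)))*2)²) = 1/(½ + (-2 + (2*(2 + 3))*2) + (-2 + (2*(2 + 3))*2)²) = 1/(½ + (-2 + (2*5)*2) + (-2 + (2*5)*2)²) = 1/(½ + (-2 + 10*2) + (-2 + 10*2)²) = 1/(½ + (-2 + 20) + (-2 + 20)²) = 1/(½ + 18 + 18²) = 1/(½ + 18 + 324) = 1/(685/2) = 2/685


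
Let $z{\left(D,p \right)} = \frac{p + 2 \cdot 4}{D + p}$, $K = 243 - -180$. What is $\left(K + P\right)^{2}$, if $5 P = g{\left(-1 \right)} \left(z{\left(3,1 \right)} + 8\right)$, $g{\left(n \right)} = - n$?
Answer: $\frac{72267001}{400} \approx 1.8067 \cdot 10^{5}$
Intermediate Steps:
$K = 423$ ($K = 243 + 180 = 423$)
$z{\left(D,p \right)} = \frac{8 + p}{D + p}$ ($z{\left(D,p \right)} = \frac{p + 8}{D + p} = \frac{8 + p}{D + p}$)
$P = \frac{41}{20}$ ($P = \frac{\left(-1\right) \left(-1\right) \left(\frac{8 + 1}{3 + 1} + 8\right)}{5} = \frac{1 \left(\frac{1}{4} \cdot 9 + 8\right)}{5} = \frac{1 \left(\frac{9}{4} + 8\right)}{5} = \frac{1 \cdot \frac{41}{4}}{5} = \frac{1}{5} \cdot \frac{41}{4} = \frac{41}{20} \approx 2.05$)
$\left(K + P\right)^{2} = \left(423 + \frac{41}{20}\right)^{2} = \left(\frac{8501}{20}\right)^{2} = \frac{72267001}{400}$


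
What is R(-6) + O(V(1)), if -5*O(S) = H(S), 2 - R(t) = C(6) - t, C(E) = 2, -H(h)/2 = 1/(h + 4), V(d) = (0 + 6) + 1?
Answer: -328/55 ≈ -5.9636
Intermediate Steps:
V(d) = 7 (V(d) = 6 + 1 = 7)
H(h) = -2/(4 + h) (H(h) = -2/(h + 4) = -2/(4 + h))
R(t) = t (R(t) = 2 - (2 - t) = 2 + (-2 + t) = t)
O(S) = 2/(5*(4 + S)) (O(S) = -(-2)/(5*(4 + S)) = 2/(5*(4 + S)))
R(-6) + O(V(1)) = -6 + 2/(5*(4 + 7)) = -6 + (⅖)/11 = -6 + (⅖)*(1/11) = -6 + 2/55 = -328/55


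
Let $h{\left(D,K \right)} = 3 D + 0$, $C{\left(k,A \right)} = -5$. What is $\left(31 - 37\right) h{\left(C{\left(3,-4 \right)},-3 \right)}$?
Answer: $90$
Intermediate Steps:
$h{\left(D,K \right)} = 3 D$
$\left(31 - 37\right) h{\left(C{\left(3,-4 \right)},-3 \right)} = \left(31 - 37\right) 3 \left(-5\right) = \left(-6\right) \left(-15\right) = 90$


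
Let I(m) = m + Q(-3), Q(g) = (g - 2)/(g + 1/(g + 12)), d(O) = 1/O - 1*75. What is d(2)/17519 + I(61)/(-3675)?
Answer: -2549426/119567175 ≈ -0.021322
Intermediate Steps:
d(O) = -75 + 1/O (d(O) = 1/O - 75 = -75 + 1/O)
Q(g) = (-2 + g)/(g + 1/(12 + g))
I(m) = 45/26 + m (I(m) = m + (-24 + (-3)² + 10*(-3))/(1 + (-3)² + 12*(-3)) = m + (-24 + 9 - 30)/(1 + 9 - 36) = m - 45/(-26) = m - 1/26*(-45) = m + 45/26 = 45/26 + m)
d(2)/17519 + I(61)/(-3675) = (-75 + 1/2)/17519 + (45/26 + 61)/(-3675) = (-75 + ½)*(1/17519) + (1631/26)*(-1/3675) = -149/2*1/17519 - 233/13650 = -149/35038 - 233/13650 = -2549426/119567175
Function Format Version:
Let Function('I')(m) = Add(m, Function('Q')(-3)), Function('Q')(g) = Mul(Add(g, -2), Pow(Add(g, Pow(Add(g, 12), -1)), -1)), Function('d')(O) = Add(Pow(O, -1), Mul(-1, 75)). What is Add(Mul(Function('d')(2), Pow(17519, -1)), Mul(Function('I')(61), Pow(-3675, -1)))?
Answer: Rational(-2549426, 119567175) ≈ -0.021322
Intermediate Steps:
Function('d')(O) = Add(-75, Pow(O, -1)) (Function('d')(O) = Add(Pow(O, -1), -75) = Add(-75, Pow(O, -1)))
Function('Q')(g) = Mul(Pow(Add(g, Pow(Add(12, g), -1)), -1), Add(-2, g)) (Function('Q')(g) = Mul(Add(-2, g), Pow(Add(g, Pow(Add(12, g), -1)), -1)) = Mul(Pow(Add(g, Pow(Add(12, g), -1)), -1), Add(-2, g)))
Function('I')(m) = Add(Rational(45, 26), m) (Function('I')(m) = Add(m, Mul(Pow(Add(1, Pow(-3, 2), Mul(12, -3)), -1), Add(-24, Pow(-3, 2), Mul(10, -3)))) = Add(m, Mul(Pow(Add(1, 9, -36), -1), Add(-24, 9, -30))) = Add(m, Mul(Pow(-26, -1), -45)) = Add(m, Mul(Rational(-1, 26), -45)) = Add(m, Rational(45, 26)) = Add(Rational(45, 26), m))
Add(Mul(Function('d')(2), Pow(17519, -1)), Mul(Function('I')(61), Pow(-3675, -1))) = Add(Mul(Add(-75, Pow(2, -1)), Pow(17519, -1)), Mul(Add(Rational(45, 26), 61), Pow(-3675, -1))) = Add(Mul(Add(-75, Rational(1, 2)), Rational(1, 17519)), Mul(Rational(1631, 26), Rational(-1, 3675))) = Add(Mul(Rational(-149, 2), Rational(1, 17519)), Rational(-233, 13650)) = Add(Rational(-149, 35038), Rational(-233, 13650)) = Rational(-2549426, 119567175)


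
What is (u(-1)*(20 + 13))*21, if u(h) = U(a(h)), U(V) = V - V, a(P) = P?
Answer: 0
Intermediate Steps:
U(V) = 0
u(h) = 0
(u(-1)*(20 + 13))*21 = (0*(20 + 13))*21 = (0*33)*21 = 0*21 = 0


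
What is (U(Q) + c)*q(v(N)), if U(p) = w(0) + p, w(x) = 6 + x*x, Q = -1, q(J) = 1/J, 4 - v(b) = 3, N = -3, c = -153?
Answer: -148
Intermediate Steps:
v(b) = 1 (v(b) = 4 - 1*3 = 4 - 3 = 1)
w(x) = 6 + x²
U(p) = 6 + p (U(p) = (6 + 0²) + p = (6 + 0) + p = 6 + p)
(U(Q) + c)*q(v(N)) = ((6 - 1) - 153)/1 = (5 - 153)*1 = -148*1 = -148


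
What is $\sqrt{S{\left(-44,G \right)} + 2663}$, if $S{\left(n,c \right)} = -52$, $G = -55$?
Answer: $\sqrt{2611} \approx 51.098$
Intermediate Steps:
$\sqrt{S{\left(-44,G \right)} + 2663} = \sqrt{-52 + 2663} = \sqrt{2611}$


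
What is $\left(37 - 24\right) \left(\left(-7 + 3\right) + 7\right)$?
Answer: $39$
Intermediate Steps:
$\left(37 - 24\right) \left(\left(-7 + 3\right) + 7\right) = 13 \left(-4 + 7\right) = 13 \cdot 3 = 39$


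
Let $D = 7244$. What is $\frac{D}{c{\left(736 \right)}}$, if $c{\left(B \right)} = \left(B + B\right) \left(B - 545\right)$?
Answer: $\frac{1811}{70288} \approx 0.025765$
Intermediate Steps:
$c{\left(B \right)} = 2 B \left(-545 + B\right)$
$\frac{D}{c{\left(736 \right)}} = \frac{7244}{2 \cdot 736 \left(-545 + 736\right)} = \frac{7244}{2 \cdot 736 \cdot 191} = \frac{7244}{281152} = 7244 \cdot \frac{1}{281152} = \frac{1811}{70288}$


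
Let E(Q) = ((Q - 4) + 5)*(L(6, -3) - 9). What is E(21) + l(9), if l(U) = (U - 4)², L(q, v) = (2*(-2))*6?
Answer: -701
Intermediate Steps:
L(q, v) = -24 (L(q, v) = -4*6 = -24)
l(U) = (-4 + U)²
E(Q) = -33 - 33*Q (E(Q) = ((Q - 4) + 5)*(-24 - 9) = ((-4 + Q) + 5)*(-33) = (1 + Q)*(-33) = -33 - 33*Q)
E(21) + l(9) = (-33 - 33*21) + (-4 + 9)² = (-33 - 693) + 5² = -726 + 25 = -701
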